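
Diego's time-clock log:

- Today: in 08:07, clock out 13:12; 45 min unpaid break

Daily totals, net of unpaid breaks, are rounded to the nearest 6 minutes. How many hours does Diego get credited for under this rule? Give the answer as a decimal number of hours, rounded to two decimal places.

4.30 hours

Today: 08:07–13:12 = 5 h 5 min − 45 min = 4 h 20 min → rounds to 4 h 18 min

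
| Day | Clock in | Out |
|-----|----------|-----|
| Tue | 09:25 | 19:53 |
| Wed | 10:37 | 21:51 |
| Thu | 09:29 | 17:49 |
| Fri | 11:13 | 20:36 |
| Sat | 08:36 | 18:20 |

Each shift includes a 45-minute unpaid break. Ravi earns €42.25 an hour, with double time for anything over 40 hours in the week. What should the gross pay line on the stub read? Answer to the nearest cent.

€2146.30

Tue: 09:25–19:53 = 10 h 28 min; less 45 min break → 9 h 43 min
Wed: 10:37–21:51 = 11 h 14 min; less 45 min break → 10 h 29 min
Thu: 09:29–17:49 = 8 h 20 min; less 45 min break → 7 h 35 min
Fri: 11:13–20:36 = 9 h 23 min; less 45 min break → 8 h 38 min
Sat: 08:36–18:20 = 9 h 44 min; less 45 min break → 8 h 59 min
Total worked: 45 h 24 min = 2724 min.
Regular 40 h 0 min = 2400 min at €42.25/h; overtime 5 h 24 min = 324 min at €84.50/h.
Pay = (2400 × €42.25 + 324 × €84.50) ÷ 60 = €2146.30.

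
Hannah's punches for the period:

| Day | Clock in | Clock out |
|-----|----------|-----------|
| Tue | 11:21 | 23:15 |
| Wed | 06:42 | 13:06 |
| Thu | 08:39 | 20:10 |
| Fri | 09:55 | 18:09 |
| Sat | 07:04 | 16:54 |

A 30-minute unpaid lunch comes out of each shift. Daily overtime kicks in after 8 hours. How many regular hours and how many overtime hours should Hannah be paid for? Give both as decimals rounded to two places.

Tue: 11:21–23:15 = 11 h 54 min; less 30 min break → 11 h 24 min
Wed: 06:42–13:06 = 6 h 24 min; less 30 min break → 5 h 54 min
Thu: 08:39–20:10 = 11 h 31 min; less 30 min break → 11 h 1 min
Fri: 09:55–18:09 = 8 h 14 min; less 30 min break → 7 h 44 min
Sat: 07:04–16:54 = 9 h 50 min; less 30 min break → 9 h 20 min
Tue reg 8 h 0 min / OT 3 h 24 min; Wed reg 5 h 54 min / OT 0 h 0 min; Thu reg 8 h 0 min / OT 3 h 1 min; Fri reg 7 h 44 min / OT 0 h 0 min; Sat reg 8 h 0 min / OT 1 h 20 min.
Totals: regular 37 h 38 min, overtime 7 h 45 min.

Regular 37.63 hours, overtime 7.75 hours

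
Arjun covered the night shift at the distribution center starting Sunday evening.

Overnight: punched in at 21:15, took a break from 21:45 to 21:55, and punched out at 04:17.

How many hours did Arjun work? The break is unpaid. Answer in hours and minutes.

Overnight: 21:15 → midnight = 2 h 45 min; midnight → 04:17 = 4 h 17 min; span 7 h 2 min; less 10 min break → 6 h 52 min

6 h 52 min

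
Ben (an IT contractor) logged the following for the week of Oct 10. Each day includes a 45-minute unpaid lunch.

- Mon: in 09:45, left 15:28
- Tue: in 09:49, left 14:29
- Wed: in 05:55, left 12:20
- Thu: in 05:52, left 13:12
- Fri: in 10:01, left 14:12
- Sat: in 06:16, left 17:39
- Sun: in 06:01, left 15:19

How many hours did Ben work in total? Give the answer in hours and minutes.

Mon: 09:45–15:28 = 5 h 43 min; less 45 min break → 4 h 58 min
Tue: 09:49–14:29 = 4 h 40 min; less 45 min break → 3 h 55 min
Wed: 05:55–12:20 = 6 h 25 min; less 45 min break → 5 h 40 min
Thu: 05:52–13:12 = 7 h 20 min; less 45 min break → 6 h 35 min
Fri: 10:01–14:12 = 4 h 11 min; less 45 min break → 3 h 26 min
Sat: 06:16–17:39 = 11 h 23 min; less 45 min break → 10 h 38 min
Sun: 06:01–15:19 = 9 h 18 min; less 45 min break → 8 h 33 min
Total: 4 h 58 min + 3 h 55 min + 5 h 40 min + 6 h 35 min + 3 h 26 min + 10 h 38 min + 8 h 33 min = 43 h 45 min.

43 h 45 min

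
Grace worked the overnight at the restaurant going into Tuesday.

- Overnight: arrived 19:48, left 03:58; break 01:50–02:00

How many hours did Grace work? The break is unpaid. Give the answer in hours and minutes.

8 h 0 min

Overnight: 19:48 → midnight = 4 h 12 min; midnight → 03:58 = 3 h 58 min; span 8 h 10 min; less 10 min break → 8 h 0 min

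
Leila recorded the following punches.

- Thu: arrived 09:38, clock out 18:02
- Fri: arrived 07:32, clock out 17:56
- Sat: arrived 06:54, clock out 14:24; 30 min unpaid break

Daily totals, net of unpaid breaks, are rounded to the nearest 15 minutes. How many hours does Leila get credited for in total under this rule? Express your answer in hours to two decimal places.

26.00 hours

Thu: 09:38–18:02 = 8 h 24 min → rounds to 8 h 30 min
Fri: 07:32–17:56 = 10 h 24 min → rounds to 10 h 30 min
Sat: 06:54–14:24 = 7 h 30 min − 30 min = 7 h 0 min → rounds to 7 h 0 min
Total credited: 26 h 0 min.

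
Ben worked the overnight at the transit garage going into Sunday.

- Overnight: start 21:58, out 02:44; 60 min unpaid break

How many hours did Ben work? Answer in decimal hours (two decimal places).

Overnight: 21:58 → midnight = 2 h 2 min; midnight → 02:44 = 2 h 44 min; span 4 h 46 min; less 60 min break → 3 h 46 min

3.77 hours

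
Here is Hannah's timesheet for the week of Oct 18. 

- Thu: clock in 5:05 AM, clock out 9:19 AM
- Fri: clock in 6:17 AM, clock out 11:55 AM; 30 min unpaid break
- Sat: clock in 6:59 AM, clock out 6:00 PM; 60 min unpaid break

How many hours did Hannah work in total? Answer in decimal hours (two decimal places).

19.38 hours

Thu: 5:05 AM–9:19 AM = 4 h 14 min
Fri: 6:17 AM–11:55 AM = 5 h 38 min; less 30 min break → 5 h 8 min
Sat: 6:59 AM–6:00 PM = 11 h 1 min; less 60 min break → 10 h 1 min
Total: 4 h 14 min + 5 h 8 min + 10 h 1 min = 19 h 23 min.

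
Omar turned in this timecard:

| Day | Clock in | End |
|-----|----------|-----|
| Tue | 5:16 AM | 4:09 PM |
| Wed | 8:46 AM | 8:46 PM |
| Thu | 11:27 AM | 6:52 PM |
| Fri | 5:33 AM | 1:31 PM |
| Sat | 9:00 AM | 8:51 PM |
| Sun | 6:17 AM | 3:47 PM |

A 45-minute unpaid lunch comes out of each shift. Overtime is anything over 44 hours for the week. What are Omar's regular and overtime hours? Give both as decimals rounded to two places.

Regular 44.00 hours, overtime 11.12 hours

Tue: 5:16 AM–4:09 PM = 10 h 53 min; less 45 min break → 10 h 8 min
Wed: 8:46 AM–8:46 PM = 12 h 0 min; less 45 min break → 11 h 15 min
Thu: 11:27 AM–6:52 PM = 7 h 25 min; less 45 min break → 6 h 40 min
Fri: 5:33 AM–1:31 PM = 7 h 58 min; less 45 min break → 7 h 13 min
Sat: 9:00 AM–8:51 PM = 11 h 51 min; less 45 min break → 11 h 6 min
Sun: 6:17 AM–3:47 PM = 9 h 30 min; less 45 min break → 8 h 45 min
Total worked: 55 h 7 min = 55.12 h.
Threshold 44 h → overtime 11 h 7 min, regular 44 h 0 min.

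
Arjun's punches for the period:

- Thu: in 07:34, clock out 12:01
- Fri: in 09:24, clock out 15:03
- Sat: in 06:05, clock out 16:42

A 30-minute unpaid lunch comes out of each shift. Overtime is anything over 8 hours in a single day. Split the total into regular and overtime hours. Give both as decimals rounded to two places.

Regular 17.10 hours, overtime 2.12 hours

Thu: 07:34–12:01 = 4 h 27 min; less 30 min break → 3 h 57 min
Fri: 09:24–15:03 = 5 h 39 min; less 30 min break → 5 h 9 min
Sat: 06:05–16:42 = 10 h 37 min; less 30 min break → 10 h 7 min
Thu reg 3 h 57 min / OT 0 h 0 min; Fri reg 5 h 9 min / OT 0 h 0 min; Sat reg 8 h 0 min / OT 2 h 7 min.
Totals: regular 17 h 6 min, overtime 2 h 7 min.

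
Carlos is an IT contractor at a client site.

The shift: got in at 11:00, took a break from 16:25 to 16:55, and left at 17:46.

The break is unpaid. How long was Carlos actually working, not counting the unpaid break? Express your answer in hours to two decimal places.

The shift: 11:00–17:46 = 6 h 46 min; less 30 min break → 6 h 16 min

6.27 hours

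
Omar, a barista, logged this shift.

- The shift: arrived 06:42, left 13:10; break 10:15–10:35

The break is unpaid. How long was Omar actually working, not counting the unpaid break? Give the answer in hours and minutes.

6 h 8 min

The shift: 06:42–13:10 = 6 h 28 min; less 20 min break → 6 h 8 min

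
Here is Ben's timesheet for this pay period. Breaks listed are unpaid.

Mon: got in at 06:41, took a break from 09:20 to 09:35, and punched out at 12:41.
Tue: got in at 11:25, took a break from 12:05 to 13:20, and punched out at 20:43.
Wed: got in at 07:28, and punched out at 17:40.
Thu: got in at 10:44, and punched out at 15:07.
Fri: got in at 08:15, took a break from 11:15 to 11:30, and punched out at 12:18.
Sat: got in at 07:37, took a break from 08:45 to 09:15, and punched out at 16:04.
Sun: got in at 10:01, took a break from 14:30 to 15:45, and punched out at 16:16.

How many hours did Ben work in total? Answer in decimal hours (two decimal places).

45.13 hours

Mon: 06:41–12:41 = 6 h 0 min; less 15 min break → 5 h 45 min
Tue: 11:25–20:43 = 9 h 18 min; less 75 min break → 8 h 3 min
Wed: 07:28–17:40 = 10 h 12 min
Thu: 10:44–15:07 = 4 h 23 min
Fri: 08:15–12:18 = 4 h 3 min; less 15 min break → 3 h 48 min
Sat: 07:37–16:04 = 8 h 27 min; less 30 min break → 7 h 57 min
Sun: 10:01–16:16 = 6 h 15 min; less 75 min break → 5 h 0 min
Total: 5 h 45 min + 8 h 3 min + 10 h 12 min + 4 h 23 min + 3 h 48 min + 7 h 57 min + 5 h 0 min = 45 h 8 min.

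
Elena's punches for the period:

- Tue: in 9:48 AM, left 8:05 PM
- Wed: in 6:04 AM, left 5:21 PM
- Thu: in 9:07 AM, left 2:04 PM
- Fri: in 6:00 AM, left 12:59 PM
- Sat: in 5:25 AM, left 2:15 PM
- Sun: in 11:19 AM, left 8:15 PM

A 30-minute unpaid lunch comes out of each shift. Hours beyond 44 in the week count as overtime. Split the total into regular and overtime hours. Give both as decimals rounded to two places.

Tue: 9:48 AM–8:05 PM = 10 h 17 min; less 30 min break → 9 h 47 min
Wed: 6:04 AM–5:21 PM = 11 h 17 min; less 30 min break → 10 h 47 min
Thu: 9:07 AM–2:04 PM = 4 h 57 min; less 30 min break → 4 h 27 min
Fri: 6:00 AM–12:59 PM = 6 h 59 min; less 30 min break → 6 h 29 min
Sat: 5:25 AM–2:15 PM = 8 h 50 min; less 30 min break → 8 h 20 min
Sun: 11:19 AM–8:15 PM = 8 h 56 min; less 30 min break → 8 h 26 min
Total worked: 48 h 16 min = 48.27 h.
Threshold 44 h → overtime 4 h 16 min, regular 44 h 0 min.

Regular 44.00 hours, overtime 4.27 hours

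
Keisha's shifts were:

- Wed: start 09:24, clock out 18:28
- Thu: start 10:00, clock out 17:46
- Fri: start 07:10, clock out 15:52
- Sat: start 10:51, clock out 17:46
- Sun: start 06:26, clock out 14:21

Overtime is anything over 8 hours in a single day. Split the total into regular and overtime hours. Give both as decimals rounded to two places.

Wed: 09:24–18:28 = 9 h 4 min
Thu: 10:00–17:46 = 7 h 46 min
Fri: 07:10–15:52 = 8 h 42 min
Sat: 10:51–17:46 = 6 h 55 min
Sun: 06:26–14:21 = 7 h 55 min
Wed reg 8 h 0 min / OT 1 h 4 min; Thu reg 7 h 46 min / OT 0 h 0 min; Fri reg 8 h 0 min / OT 0 h 42 min; Sat reg 6 h 55 min / OT 0 h 0 min; Sun reg 7 h 55 min / OT 0 h 0 min.
Totals: regular 38 h 36 min, overtime 1 h 46 min.

Regular 38.60 hours, overtime 1.77 hours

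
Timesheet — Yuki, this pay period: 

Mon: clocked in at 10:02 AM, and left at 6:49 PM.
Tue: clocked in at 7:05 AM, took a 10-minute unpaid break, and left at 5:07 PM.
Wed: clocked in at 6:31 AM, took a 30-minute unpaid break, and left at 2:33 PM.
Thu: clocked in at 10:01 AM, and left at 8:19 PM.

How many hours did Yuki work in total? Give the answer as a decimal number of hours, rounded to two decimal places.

36.48 hours

Mon: 10:02 AM–6:49 PM = 8 h 47 min
Tue: 7:05 AM–5:07 PM = 10 h 2 min; less 10 min break → 9 h 52 min
Wed: 6:31 AM–2:33 PM = 8 h 2 min; less 30 min break → 7 h 32 min
Thu: 10:01 AM–8:19 PM = 10 h 18 min
Total: 8 h 47 min + 9 h 52 min + 7 h 32 min + 10 h 18 min = 36 h 29 min.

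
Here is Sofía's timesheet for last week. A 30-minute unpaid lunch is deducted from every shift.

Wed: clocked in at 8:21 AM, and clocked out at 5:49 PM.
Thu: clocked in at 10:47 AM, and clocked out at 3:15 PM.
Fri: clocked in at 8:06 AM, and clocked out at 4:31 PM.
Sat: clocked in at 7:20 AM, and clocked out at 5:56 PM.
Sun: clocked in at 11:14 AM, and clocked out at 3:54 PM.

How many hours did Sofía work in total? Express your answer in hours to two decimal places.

Wed: 8:21 AM–5:49 PM = 9 h 28 min; less 30 min break → 8 h 58 min
Thu: 10:47 AM–3:15 PM = 4 h 28 min; less 30 min break → 3 h 58 min
Fri: 8:06 AM–4:31 PM = 8 h 25 min; less 30 min break → 7 h 55 min
Sat: 7:20 AM–5:56 PM = 10 h 36 min; less 30 min break → 10 h 6 min
Sun: 11:14 AM–3:54 PM = 4 h 40 min; less 30 min break → 4 h 10 min
Total: 8 h 58 min + 3 h 58 min + 7 h 55 min + 10 h 6 min + 4 h 10 min = 35 h 7 min.

35.12 hours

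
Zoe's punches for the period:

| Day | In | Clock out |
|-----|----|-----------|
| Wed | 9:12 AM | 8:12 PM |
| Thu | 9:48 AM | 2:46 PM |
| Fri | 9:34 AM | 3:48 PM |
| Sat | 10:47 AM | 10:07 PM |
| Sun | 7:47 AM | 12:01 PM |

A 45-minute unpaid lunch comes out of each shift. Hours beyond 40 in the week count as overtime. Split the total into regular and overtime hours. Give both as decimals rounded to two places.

Wed: 9:12 AM–8:12 PM = 11 h 0 min; less 45 min break → 10 h 15 min
Thu: 9:48 AM–2:46 PM = 4 h 58 min; less 45 min break → 4 h 13 min
Fri: 9:34 AM–3:48 PM = 6 h 14 min; less 45 min break → 5 h 29 min
Sat: 10:47 AM–10:07 PM = 11 h 20 min; less 45 min break → 10 h 35 min
Sun: 7:47 AM–12:01 PM = 4 h 14 min; less 45 min break → 3 h 29 min
Total worked: 34 h 1 min = 34.02 h.
Threshold 40 h → overtime 0 h 0 min, regular 34 h 1 min.

Regular 34.02 hours, overtime 0.00 hours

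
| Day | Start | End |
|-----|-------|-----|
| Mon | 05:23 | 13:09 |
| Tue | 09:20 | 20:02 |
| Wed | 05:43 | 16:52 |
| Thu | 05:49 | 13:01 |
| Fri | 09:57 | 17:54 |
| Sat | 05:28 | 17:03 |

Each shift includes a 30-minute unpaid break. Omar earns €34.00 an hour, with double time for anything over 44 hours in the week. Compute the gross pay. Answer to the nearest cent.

Mon: 05:23–13:09 = 7 h 46 min; less 30 min break → 7 h 16 min
Tue: 09:20–20:02 = 10 h 42 min; less 30 min break → 10 h 12 min
Wed: 05:43–16:52 = 11 h 9 min; less 30 min break → 10 h 39 min
Thu: 05:49–13:01 = 7 h 12 min; less 30 min break → 6 h 42 min
Fri: 09:57–17:54 = 7 h 57 min; less 30 min break → 7 h 27 min
Sat: 05:28–17:03 = 11 h 35 min; less 30 min break → 11 h 5 min
Total worked: 53 h 21 min = 3201 min.
Regular 44 h 0 min = 2640 min at €34.00/h; overtime 9 h 21 min = 561 min at €68.00/h.
Pay = (2640 × €34.00 + 561 × €68.00) ÷ 60 = €2131.80.

€2131.80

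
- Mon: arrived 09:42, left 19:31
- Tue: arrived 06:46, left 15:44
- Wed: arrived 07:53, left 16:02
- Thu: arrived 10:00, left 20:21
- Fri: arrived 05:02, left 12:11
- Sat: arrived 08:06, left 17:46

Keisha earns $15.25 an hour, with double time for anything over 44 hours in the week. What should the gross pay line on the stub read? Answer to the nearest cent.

Mon: 09:42–19:31 = 9 h 49 min
Tue: 06:46–15:44 = 8 h 58 min
Wed: 07:53–16:02 = 8 h 9 min
Thu: 10:00–20:21 = 10 h 21 min
Fri: 05:02–12:11 = 7 h 9 min
Sat: 08:06–17:46 = 9 h 40 min
Total worked: 54 h 6 min = 3246 min.
Regular 44 h 0 min = 2640 min at $15.25/h; overtime 10 h 6 min = 606 min at $30.50/h.
Pay = (2640 × $15.25 + 606 × $30.50) ÷ 60 = $979.05.

$979.05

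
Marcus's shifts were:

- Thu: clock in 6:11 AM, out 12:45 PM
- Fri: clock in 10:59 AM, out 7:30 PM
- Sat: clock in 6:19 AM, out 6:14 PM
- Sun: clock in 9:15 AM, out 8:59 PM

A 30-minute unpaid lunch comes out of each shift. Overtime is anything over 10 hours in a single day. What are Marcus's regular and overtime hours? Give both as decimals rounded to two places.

Thu: 6:11 AM–12:45 PM = 6 h 34 min; less 30 min break → 6 h 4 min
Fri: 10:59 AM–7:30 PM = 8 h 31 min; less 30 min break → 8 h 1 min
Sat: 6:19 AM–6:14 PM = 11 h 55 min; less 30 min break → 11 h 25 min
Sun: 9:15 AM–8:59 PM = 11 h 44 min; less 30 min break → 11 h 14 min
Thu reg 6 h 4 min / OT 0 h 0 min; Fri reg 8 h 1 min / OT 0 h 0 min; Sat reg 10 h 0 min / OT 1 h 25 min; Sun reg 10 h 0 min / OT 1 h 14 min.
Totals: regular 34 h 5 min, overtime 2 h 39 min.

Regular 34.08 hours, overtime 2.65 hours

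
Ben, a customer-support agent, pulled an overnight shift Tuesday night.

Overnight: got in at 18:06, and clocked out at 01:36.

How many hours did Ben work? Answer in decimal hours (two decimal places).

Overnight: 18:06 → midnight = 5 h 54 min; midnight → 01:36 = 1 h 36 min; span 7 h 30 min

7.50 hours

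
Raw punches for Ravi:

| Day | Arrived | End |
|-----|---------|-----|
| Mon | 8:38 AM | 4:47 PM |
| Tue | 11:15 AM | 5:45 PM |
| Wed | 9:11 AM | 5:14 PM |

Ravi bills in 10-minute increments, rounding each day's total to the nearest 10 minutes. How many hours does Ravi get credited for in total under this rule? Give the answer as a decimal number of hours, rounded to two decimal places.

Mon: 8:38 AM–4:47 PM = 8 h 9 min → rounds to 8 h 10 min
Tue: 11:15 AM–5:45 PM = 6 h 30 min → rounds to 6 h 30 min
Wed: 9:11 AM–5:14 PM = 8 h 3 min → rounds to 8 h 0 min
Total credited: 22 h 40 min.

22.67 hours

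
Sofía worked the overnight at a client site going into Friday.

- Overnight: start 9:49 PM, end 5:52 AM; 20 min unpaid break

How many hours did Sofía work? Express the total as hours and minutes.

7 h 43 min

Overnight: 9:49 PM → midnight = 2 h 11 min; midnight → 5:52 AM = 5 h 52 min; span 8 h 3 min; less 20 min break → 7 h 43 min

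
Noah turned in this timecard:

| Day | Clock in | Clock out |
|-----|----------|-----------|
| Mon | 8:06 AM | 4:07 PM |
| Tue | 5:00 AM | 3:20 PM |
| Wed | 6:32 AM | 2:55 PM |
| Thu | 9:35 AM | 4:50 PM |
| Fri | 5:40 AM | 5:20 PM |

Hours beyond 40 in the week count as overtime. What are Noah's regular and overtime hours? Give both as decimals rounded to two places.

Regular 40.00 hours, overtime 5.65 hours

Mon: 8:06 AM–4:07 PM = 8 h 1 min
Tue: 5:00 AM–3:20 PM = 10 h 20 min
Wed: 6:32 AM–2:55 PM = 8 h 23 min
Thu: 9:35 AM–4:50 PM = 7 h 15 min
Fri: 5:40 AM–5:20 PM = 11 h 40 min
Total worked: 45 h 39 min = 45.65 h.
Threshold 40 h → overtime 5 h 39 min, regular 40 h 0 min.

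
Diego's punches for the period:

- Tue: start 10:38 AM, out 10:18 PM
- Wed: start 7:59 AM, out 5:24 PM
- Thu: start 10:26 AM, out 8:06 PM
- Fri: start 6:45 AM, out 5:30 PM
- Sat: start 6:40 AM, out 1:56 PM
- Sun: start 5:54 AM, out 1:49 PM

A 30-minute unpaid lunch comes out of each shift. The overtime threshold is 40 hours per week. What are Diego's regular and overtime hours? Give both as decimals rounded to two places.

Tue: 10:38 AM–10:18 PM = 11 h 40 min; less 30 min break → 11 h 10 min
Wed: 7:59 AM–5:24 PM = 9 h 25 min; less 30 min break → 8 h 55 min
Thu: 10:26 AM–8:06 PM = 9 h 40 min; less 30 min break → 9 h 10 min
Fri: 6:45 AM–5:30 PM = 10 h 45 min; less 30 min break → 10 h 15 min
Sat: 6:40 AM–1:56 PM = 7 h 16 min; less 30 min break → 6 h 46 min
Sun: 5:54 AM–1:49 PM = 7 h 55 min; less 30 min break → 7 h 25 min
Total worked: 53 h 41 min = 53.68 h.
Threshold 40 h → overtime 13 h 41 min, regular 40 h 0 min.

Regular 40.00 hours, overtime 13.68 hours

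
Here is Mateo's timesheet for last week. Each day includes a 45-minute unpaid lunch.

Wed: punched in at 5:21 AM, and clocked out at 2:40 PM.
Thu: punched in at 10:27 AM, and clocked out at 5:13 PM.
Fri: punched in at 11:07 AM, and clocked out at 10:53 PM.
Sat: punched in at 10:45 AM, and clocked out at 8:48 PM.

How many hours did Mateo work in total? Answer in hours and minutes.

34 h 54 min

Wed: 5:21 AM–2:40 PM = 9 h 19 min; less 45 min break → 8 h 34 min
Thu: 10:27 AM–5:13 PM = 6 h 46 min; less 45 min break → 6 h 1 min
Fri: 11:07 AM–10:53 PM = 11 h 46 min; less 45 min break → 11 h 1 min
Sat: 10:45 AM–8:48 PM = 10 h 3 min; less 45 min break → 9 h 18 min
Total: 8 h 34 min + 6 h 1 min + 11 h 1 min + 9 h 18 min = 34 h 54 min.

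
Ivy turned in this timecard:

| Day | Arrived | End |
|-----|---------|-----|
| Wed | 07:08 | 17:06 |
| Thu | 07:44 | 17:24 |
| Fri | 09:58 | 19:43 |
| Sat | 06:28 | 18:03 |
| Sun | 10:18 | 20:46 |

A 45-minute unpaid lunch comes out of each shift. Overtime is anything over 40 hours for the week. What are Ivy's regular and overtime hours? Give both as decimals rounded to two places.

Regular 40.00 hours, overtime 7.68 hours

Wed: 07:08–17:06 = 9 h 58 min; less 45 min break → 9 h 13 min
Thu: 07:44–17:24 = 9 h 40 min; less 45 min break → 8 h 55 min
Fri: 09:58–19:43 = 9 h 45 min; less 45 min break → 9 h 0 min
Sat: 06:28–18:03 = 11 h 35 min; less 45 min break → 10 h 50 min
Sun: 10:18–20:46 = 10 h 28 min; less 45 min break → 9 h 43 min
Total worked: 47 h 41 min = 47.68 h.
Threshold 40 h → overtime 7 h 41 min, regular 40 h 0 min.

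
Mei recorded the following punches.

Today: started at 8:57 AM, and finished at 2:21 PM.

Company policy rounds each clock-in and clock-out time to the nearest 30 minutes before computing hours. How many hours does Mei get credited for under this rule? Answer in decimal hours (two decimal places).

Today: in 8:57 AM→9:00 AM, out 2:21 PM→2:30 PM; 5 h 30 min

5.50 hours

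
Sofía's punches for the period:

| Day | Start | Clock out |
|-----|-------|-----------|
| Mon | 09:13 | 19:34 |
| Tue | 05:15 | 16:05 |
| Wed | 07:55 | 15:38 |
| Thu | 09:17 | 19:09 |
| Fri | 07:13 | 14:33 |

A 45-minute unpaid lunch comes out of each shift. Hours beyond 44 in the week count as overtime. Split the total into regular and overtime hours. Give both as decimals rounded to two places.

Mon: 09:13–19:34 = 10 h 21 min; less 45 min break → 9 h 36 min
Tue: 05:15–16:05 = 10 h 50 min; less 45 min break → 10 h 5 min
Wed: 07:55–15:38 = 7 h 43 min; less 45 min break → 6 h 58 min
Thu: 09:17–19:09 = 9 h 52 min; less 45 min break → 9 h 7 min
Fri: 07:13–14:33 = 7 h 20 min; less 45 min break → 6 h 35 min
Total worked: 42 h 21 min = 42.35 h.
Threshold 44 h → overtime 0 h 0 min, regular 42 h 21 min.

Regular 42.35 hours, overtime 0.00 hours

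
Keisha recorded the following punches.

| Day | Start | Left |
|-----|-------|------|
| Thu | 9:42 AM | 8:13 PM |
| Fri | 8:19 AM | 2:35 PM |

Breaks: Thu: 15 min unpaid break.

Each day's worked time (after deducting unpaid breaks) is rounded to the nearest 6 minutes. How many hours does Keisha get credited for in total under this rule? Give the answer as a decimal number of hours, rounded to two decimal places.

Thu: 9:42 AM–8:13 PM = 10 h 31 min − 15 min = 10 h 16 min → rounds to 10 h 18 min
Fri: 8:19 AM–2:35 PM = 6 h 16 min → rounds to 6 h 18 min
Total credited: 16 h 36 min.

16.60 hours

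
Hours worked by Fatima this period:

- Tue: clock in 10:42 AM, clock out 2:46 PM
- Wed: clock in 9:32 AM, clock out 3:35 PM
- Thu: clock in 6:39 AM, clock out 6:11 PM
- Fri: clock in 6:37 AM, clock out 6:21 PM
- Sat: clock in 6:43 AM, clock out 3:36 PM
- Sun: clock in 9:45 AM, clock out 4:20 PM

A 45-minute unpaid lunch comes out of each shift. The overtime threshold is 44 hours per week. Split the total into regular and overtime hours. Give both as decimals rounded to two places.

Regular 44.00 hours, overtime 0.35 hours

Tue: 10:42 AM–2:46 PM = 4 h 4 min; less 45 min break → 3 h 19 min
Wed: 9:32 AM–3:35 PM = 6 h 3 min; less 45 min break → 5 h 18 min
Thu: 6:39 AM–6:11 PM = 11 h 32 min; less 45 min break → 10 h 47 min
Fri: 6:37 AM–6:21 PM = 11 h 44 min; less 45 min break → 10 h 59 min
Sat: 6:43 AM–3:36 PM = 8 h 53 min; less 45 min break → 8 h 8 min
Sun: 9:45 AM–4:20 PM = 6 h 35 min; less 45 min break → 5 h 50 min
Total worked: 44 h 21 min = 44.35 h.
Threshold 44 h → overtime 0 h 21 min, regular 44 h 0 min.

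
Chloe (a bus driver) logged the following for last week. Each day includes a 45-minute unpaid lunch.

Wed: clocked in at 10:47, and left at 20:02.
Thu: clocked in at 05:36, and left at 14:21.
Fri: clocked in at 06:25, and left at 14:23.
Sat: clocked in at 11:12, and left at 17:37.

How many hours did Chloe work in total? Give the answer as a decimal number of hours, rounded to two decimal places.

29.38 hours

Wed: 10:47–20:02 = 9 h 15 min; less 45 min break → 8 h 30 min
Thu: 05:36–14:21 = 8 h 45 min; less 45 min break → 8 h 0 min
Fri: 06:25–14:23 = 7 h 58 min; less 45 min break → 7 h 13 min
Sat: 11:12–17:37 = 6 h 25 min; less 45 min break → 5 h 40 min
Total: 8 h 30 min + 8 h 0 min + 7 h 13 min + 5 h 40 min = 29 h 23 min.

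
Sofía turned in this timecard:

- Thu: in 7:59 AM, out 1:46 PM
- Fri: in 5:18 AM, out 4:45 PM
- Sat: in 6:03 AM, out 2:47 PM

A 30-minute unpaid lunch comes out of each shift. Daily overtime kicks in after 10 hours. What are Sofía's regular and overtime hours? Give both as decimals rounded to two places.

Thu: 7:59 AM–1:46 PM = 5 h 47 min; less 30 min break → 5 h 17 min
Fri: 5:18 AM–4:45 PM = 11 h 27 min; less 30 min break → 10 h 57 min
Sat: 6:03 AM–2:47 PM = 8 h 44 min; less 30 min break → 8 h 14 min
Thu reg 5 h 17 min / OT 0 h 0 min; Fri reg 10 h 0 min / OT 0 h 57 min; Sat reg 8 h 14 min / OT 0 h 0 min.
Totals: regular 23 h 31 min, overtime 0 h 57 min.

Regular 23.52 hours, overtime 0.95 hours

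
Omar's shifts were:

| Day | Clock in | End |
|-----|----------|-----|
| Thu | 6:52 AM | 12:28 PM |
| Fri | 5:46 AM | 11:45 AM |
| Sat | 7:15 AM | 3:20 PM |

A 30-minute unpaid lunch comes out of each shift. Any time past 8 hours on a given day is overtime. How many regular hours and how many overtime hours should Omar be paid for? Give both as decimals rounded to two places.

Thu: 6:52 AM–12:28 PM = 5 h 36 min; less 30 min break → 5 h 6 min
Fri: 5:46 AM–11:45 AM = 5 h 59 min; less 30 min break → 5 h 29 min
Sat: 7:15 AM–3:20 PM = 8 h 5 min; less 30 min break → 7 h 35 min
Thu reg 5 h 6 min / OT 0 h 0 min; Fri reg 5 h 29 min / OT 0 h 0 min; Sat reg 7 h 35 min / OT 0 h 0 min.
Totals: regular 18 h 10 min, overtime 0 h 0 min.

Regular 18.17 hours, overtime 0.00 hours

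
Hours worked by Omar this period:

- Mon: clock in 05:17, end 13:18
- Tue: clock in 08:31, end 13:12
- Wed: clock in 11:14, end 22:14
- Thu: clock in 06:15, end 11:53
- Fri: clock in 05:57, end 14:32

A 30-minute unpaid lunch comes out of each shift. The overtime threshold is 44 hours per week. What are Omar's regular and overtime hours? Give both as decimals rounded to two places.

Regular 35.42 hours, overtime 0.00 hours

Mon: 05:17–13:18 = 8 h 1 min; less 30 min break → 7 h 31 min
Tue: 08:31–13:12 = 4 h 41 min; less 30 min break → 4 h 11 min
Wed: 11:14–22:14 = 11 h 0 min; less 30 min break → 10 h 30 min
Thu: 06:15–11:53 = 5 h 38 min; less 30 min break → 5 h 8 min
Fri: 05:57–14:32 = 8 h 35 min; less 30 min break → 8 h 5 min
Total worked: 35 h 25 min = 35.42 h.
Threshold 44 h → overtime 0 h 0 min, regular 35 h 25 min.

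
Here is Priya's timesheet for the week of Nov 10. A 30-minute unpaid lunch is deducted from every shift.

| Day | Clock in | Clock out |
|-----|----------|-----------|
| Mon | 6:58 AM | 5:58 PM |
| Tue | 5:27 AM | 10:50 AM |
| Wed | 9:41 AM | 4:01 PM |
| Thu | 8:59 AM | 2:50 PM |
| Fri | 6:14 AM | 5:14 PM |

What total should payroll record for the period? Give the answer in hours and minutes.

Mon: 6:58 AM–5:58 PM = 11 h 0 min; less 30 min break → 10 h 30 min
Tue: 5:27 AM–10:50 AM = 5 h 23 min; less 30 min break → 4 h 53 min
Wed: 9:41 AM–4:01 PM = 6 h 20 min; less 30 min break → 5 h 50 min
Thu: 8:59 AM–2:50 PM = 5 h 51 min; less 30 min break → 5 h 21 min
Fri: 6:14 AM–5:14 PM = 11 h 0 min; less 30 min break → 10 h 30 min
Total: 10 h 30 min + 4 h 53 min + 5 h 50 min + 5 h 21 min + 10 h 30 min = 37 h 4 min.

37 h 4 min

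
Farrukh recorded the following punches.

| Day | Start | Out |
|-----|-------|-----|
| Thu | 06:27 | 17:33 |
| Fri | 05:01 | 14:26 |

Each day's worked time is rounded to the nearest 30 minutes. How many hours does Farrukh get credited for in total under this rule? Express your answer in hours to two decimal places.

20.50 hours

Thu: 06:27–17:33 = 11 h 6 min → rounds to 11 h 0 min
Fri: 05:01–14:26 = 9 h 25 min → rounds to 9 h 30 min
Total credited: 20 h 30 min.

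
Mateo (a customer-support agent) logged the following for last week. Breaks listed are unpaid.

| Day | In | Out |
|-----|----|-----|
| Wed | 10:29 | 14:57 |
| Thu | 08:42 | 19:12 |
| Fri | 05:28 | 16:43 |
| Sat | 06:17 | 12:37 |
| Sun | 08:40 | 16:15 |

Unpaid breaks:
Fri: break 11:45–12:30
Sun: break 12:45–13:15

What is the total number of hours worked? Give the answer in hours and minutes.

Wed: 10:29–14:57 = 4 h 28 min
Thu: 08:42–19:12 = 10 h 30 min
Fri: 05:28–16:43 = 11 h 15 min; less 45 min break → 10 h 30 min
Sat: 06:17–12:37 = 6 h 20 min
Sun: 08:40–16:15 = 7 h 35 min; less 30 min break → 7 h 5 min
Total: 4 h 28 min + 10 h 30 min + 10 h 30 min + 6 h 20 min + 7 h 5 min = 38 h 53 min.

38 h 53 min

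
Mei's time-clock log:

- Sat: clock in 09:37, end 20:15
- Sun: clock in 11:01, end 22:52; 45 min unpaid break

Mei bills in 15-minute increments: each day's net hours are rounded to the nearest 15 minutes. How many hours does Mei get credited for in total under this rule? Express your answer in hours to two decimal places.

Sat: 09:37–20:15 = 10 h 38 min → rounds to 10 h 45 min
Sun: 11:01–22:52 = 11 h 51 min − 45 min = 11 h 6 min → rounds to 11 h 0 min
Total credited: 21 h 45 min.

21.75 hours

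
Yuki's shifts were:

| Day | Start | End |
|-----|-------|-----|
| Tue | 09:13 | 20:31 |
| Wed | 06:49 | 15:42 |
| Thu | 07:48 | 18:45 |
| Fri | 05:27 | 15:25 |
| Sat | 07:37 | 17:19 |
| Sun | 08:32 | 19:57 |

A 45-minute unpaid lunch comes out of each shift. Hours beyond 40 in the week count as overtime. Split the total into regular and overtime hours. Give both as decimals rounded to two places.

Tue: 09:13–20:31 = 11 h 18 min; less 45 min break → 10 h 33 min
Wed: 06:49–15:42 = 8 h 53 min; less 45 min break → 8 h 8 min
Thu: 07:48–18:45 = 10 h 57 min; less 45 min break → 10 h 12 min
Fri: 05:27–15:25 = 9 h 58 min; less 45 min break → 9 h 13 min
Sat: 07:37–17:19 = 9 h 42 min; less 45 min break → 8 h 57 min
Sun: 08:32–19:57 = 11 h 25 min; less 45 min break → 10 h 40 min
Total worked: 57 h 43 min = 57.72 h.
Threshold 40 h → overtime 17 h 43 min, regular 40 h 0 min.

Regular 40.00 hours, overtime 17.72 hours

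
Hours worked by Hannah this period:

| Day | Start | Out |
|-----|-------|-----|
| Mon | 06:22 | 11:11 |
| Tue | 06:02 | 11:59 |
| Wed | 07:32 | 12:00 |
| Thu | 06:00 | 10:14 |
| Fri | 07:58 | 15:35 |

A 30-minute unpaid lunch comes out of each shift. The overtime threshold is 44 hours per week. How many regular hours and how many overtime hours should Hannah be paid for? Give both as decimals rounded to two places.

Regular 24.58 hours, overtime 0.00 hours

Mon: 06:22–11:11 = 4 h 49 min; less 30 min break → 4 h 19 min
Tue: 06:02–11:59 = 5 h 57 min; less 30 min break → 5 h 27 min
Wed: 07:32–12:00 = 4 h 28 min; less 30 min break → 3 h 58 min
Thu: 06:00–10:14 = 4 h 14 min; less 30 min break → 3 h 44 min
Fri: 07:58–15:35 = 7 h 37 min; less 30 min break → 7 h 7 min
Total worked: 24 h 35 min = 24.58 h.
Threshold 44 h → overtime 0 h 0 min, regular 24 h 35 min.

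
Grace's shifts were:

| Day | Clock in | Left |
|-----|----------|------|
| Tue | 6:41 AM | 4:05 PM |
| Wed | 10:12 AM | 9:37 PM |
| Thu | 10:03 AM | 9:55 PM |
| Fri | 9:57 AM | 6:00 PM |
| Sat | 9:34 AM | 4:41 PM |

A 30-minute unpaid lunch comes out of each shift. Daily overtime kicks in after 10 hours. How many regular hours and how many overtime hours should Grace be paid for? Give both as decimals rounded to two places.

Tue: 6:41 AM–4:05 PM = 9 h 24 min; less 30 min break → 8 h 54 min
Wed: 10:12 AM–9:37 PM = 11 h 25 min; less 30 min break → 10 h 55 min
Thu: 10:03 AM–9:55 PM = 11 h 52 min; less 30 min break → 11 h 22 min
Fri: 9:57 AM–6:00 PM = 8 h 3 min; less 30 min break → 7 h 33 min
Sat: 9:34 AM–4:41 PM = 7 h 7 min; less 30 min break → 6 h 37 min
Tue reg 8 h 54 min / OT 0 h 0 min; Wed reg 10 h 0 min / OT 0 h 55 min; Thu reg 10 h 0 min / OT 1 h 22 min; Fri reg 7 h 33 min / OT 0 h 0 min; Sat reg 6 h 37 min / OT 0 h 0 min.
Totals: regular 43 h 4 min, overtime 2 h 17 min.

Regular 43.07 hours, overtime 2.28 hours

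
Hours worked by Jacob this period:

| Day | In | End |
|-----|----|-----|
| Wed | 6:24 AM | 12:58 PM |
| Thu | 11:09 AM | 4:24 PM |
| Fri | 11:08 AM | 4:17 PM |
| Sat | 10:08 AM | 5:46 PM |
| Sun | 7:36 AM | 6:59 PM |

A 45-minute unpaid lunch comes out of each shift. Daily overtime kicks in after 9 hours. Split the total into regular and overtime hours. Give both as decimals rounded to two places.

Regular 30.60 hours, overtime 1.63 hours

Wed: 6:24 AM–12:58 PM = 6 h 34 min; less 45 min break → 5 h 49 min
Thu: 11:09 AM–4:24 PM = 5 h 15 min; less 45 min break → 4 h 30 min
Fri: 11:08 AM–4:17 PM = 5 h 9 min; less 45 min break → 4 h 24 min
Sat: 10:08 AM–5:46 PM = 7 h 38 min; less 45 min break → 6 h 53 min
Sun: 7:36 AM–6:59 PM = 11 h 23 min; less 45 min break → 10 h 38 min
Wed reg 5 h 49 min / OT 0 h 0 min; Thu reg 4 h 30 min / OT 0 h 0 min; Fri reg 4 h 24 min / OT 0 h 0 min; Sat reg 6 h 53 min / OT 0 h 0 min; Sun reg 9 h 0 min / OT 1 h 38 min.
Totals: regular 30 h 36 min, overtime 1 h 38 min.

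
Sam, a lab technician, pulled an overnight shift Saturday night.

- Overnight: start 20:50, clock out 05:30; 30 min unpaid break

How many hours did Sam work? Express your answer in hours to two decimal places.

Overnight: 20:50 → midnight = 3 h 10 min; midnight → 05:30 = 5 h 30 min; span 8 h 40 min; less 30 min break → 8 h 10 min

8.17 hours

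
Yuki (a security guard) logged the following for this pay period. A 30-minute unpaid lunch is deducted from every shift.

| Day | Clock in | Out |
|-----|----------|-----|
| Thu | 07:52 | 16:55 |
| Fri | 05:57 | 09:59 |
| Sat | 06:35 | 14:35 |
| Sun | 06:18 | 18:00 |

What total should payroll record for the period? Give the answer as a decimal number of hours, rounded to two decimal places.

Thu: 07:52–16:55 = 9 h 3 min; less 30 min break → 8 h 33 min
Fri: 05:57–09:59 = 4 h 2 min; less 30 min break → 3 h 32 min
Sat: 06:35–14:35 = 8 h 0 min; less 30 min break → 7 h 30 min
Sun: 06:18–18:00 = 11 h 42 min; less 30 min break → 11 h 12 min
Total: 8 h 33 min + 3 h 32 min + 7 h 30 min + 11 h 12 min = 30 h 47 min.

30.78 hours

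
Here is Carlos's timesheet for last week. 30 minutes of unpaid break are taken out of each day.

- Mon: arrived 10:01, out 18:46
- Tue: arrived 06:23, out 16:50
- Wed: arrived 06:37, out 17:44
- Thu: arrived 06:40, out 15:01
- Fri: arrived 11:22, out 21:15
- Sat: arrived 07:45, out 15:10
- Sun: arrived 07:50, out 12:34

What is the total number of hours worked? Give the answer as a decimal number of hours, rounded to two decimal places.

57.20 hours

Mon: 10:01–18:46 = 8 h 45 min; less 30 min break → 8 h 15 min
Tue: 06:23–16:50 = 10 h 27 min; less 30 min break → 9 h 57 min
Wed: 06:37–17:44 = 11 h 7 min; less 30 min break → 10 h 37 min
Thu: 06:40–15:01 = 8 h 21 min; less 30 min break → 7 h 51 min
Fri: 11:22–21:15 = 9 h 53 min; less 30 min break → 9 h 23 min
Sat: 07:45–15:10 = 7 h 25 min; less 30 min break → 6 h 55 min
Sun: 07:50–12:34 = 4 h 44 min; less 30 min break → 4 h 14 min
Total: 8 h 15 min + 9 h 57 min + 10 h 37 min + 7 h 51 min + 9 h 23 min + 6 h 55 min + 4 h 14 min = 57 h 12 min.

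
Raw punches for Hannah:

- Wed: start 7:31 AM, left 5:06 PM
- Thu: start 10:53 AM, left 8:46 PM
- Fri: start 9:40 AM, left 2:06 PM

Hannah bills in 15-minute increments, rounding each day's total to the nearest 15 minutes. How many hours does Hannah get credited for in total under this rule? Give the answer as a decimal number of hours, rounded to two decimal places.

Wed: 7:31 AM–5:06 PM = 9 h 35 min → rounds to 9 h 30 min
Thu: 10:53 AM–8:46 PM = 9 h 53 min → rounds to 10 h 0 min
Fri: 9:40 AM–2:06 PM = 4 h 26 min → rounds to 4 h 30 min
Total credited: 24 h 0 min.

24.00 hours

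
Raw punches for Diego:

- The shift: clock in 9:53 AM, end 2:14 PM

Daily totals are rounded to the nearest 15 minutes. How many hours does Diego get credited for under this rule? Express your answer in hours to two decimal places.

The shift: 9:53 AM–2:14 PM = 4 h 21 min → rounds to 4 h 15 min

4.25 hours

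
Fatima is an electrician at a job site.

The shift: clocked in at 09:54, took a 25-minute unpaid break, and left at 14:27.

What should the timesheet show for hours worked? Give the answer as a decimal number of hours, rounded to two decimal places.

The shift: 09:54–14:27 = 4 h 33 min; less 25 min break → 4 h 8 min

4.13 hours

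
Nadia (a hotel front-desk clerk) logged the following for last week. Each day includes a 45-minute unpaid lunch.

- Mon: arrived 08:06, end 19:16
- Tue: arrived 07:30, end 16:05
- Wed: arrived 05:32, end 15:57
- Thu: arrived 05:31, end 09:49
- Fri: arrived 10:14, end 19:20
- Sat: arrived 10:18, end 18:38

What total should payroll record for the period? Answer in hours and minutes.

47 h 24 min

Mon: 08:06–19:16 = 11 h 10 min; less 45 min break → 10 h 25 min
Tue: 07:30–16:05 = 8 h 35 min; less 45 min break → 7 h 50 min
Wed: 05:32–15:57 = 10 h 25 min; less 45 min break → 9 h 40 min
Thu: 05:31–09:49 = 4 h 18 min; less 45 min break → 3 h 33 min
Fri: 10:14–19:20 = 9 h 6 min; less 45 min break → 8 h 21 min
Sat: 10:18–18:38 = 8 h 20 min; less 45 min break → 7 h 35 min
Total: 10 h 25 min + 7 h 50 min + 9 h 40 min + 3 h 33 min + 8 h 21 min + 7 h 35 min = 47 h 24 min.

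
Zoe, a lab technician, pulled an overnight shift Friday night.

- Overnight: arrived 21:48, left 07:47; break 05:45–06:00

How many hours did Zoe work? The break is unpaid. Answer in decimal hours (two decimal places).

9.73 hours

Overnight: 21:48 → midnight = 2 h 12 min; midnight → 07:47 = 7 h 47 min; span 9 h 59 min; less 15 min break → 9 h 44 min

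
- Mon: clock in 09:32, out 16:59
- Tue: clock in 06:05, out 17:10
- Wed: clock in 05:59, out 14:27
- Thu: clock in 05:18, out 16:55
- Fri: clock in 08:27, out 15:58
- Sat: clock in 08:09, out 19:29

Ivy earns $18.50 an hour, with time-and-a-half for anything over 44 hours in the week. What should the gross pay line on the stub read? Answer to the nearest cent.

Mon: 09:32–16:59 = 7 h 27 min
Tue: 06:05–17:10 = 11 h 5 min
Wed: 05:59–14:27 = 8 h 28 min
Thu: 05:18–16:55 = 11 h 37 min
Fri: 08:27–15:58 = 7 h 31 min
Sat: 08:09–19:29 = 11 h 20 min
Total worked: 57 h 28 min = 3448 min.
Regular 44 h 0 min = 2640 min at $18.50/h; overtime 13 h 28 min = 808 min at $27.75/h.
Pay = (2640 × $18.50 + 808 × $27.75) ÷ 60 = $1187.70.

$1187.70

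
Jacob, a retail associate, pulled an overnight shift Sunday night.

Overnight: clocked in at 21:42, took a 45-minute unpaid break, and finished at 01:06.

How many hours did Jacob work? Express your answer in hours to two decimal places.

2.65 hours

Overnight: 21:42 → midnight = 2 h 18 min; midnight → 01:06 = 1 h 6 min; span 3 h 24 min; less 45 min break → 2 h 39 min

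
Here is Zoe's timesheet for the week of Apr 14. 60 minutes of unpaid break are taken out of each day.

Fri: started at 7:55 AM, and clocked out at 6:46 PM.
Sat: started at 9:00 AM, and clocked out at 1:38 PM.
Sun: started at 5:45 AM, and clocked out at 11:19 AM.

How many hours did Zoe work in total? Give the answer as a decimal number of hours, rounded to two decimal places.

Fri: 7:55 AM–6:46 PM = 10 h 51 min; less 60 min break → 9 h 51 min
Sat: 9:00 AM–1:38 PM = 4 h 38 min; less 60 min break → 3 h 38 min
Sun: 5:45 AM–11:19 AM = 5 h 34 min; less 60 min break → 4 h 34 min
Total: 9 h 51 min + 3 h 38 min + 4 h 34 min = 18 h 3 min.

18.05 hours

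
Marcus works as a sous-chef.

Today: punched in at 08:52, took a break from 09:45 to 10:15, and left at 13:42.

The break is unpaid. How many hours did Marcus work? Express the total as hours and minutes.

Today: 08:52–13:42 = 4 h 50 min; less 30 min break → 4 h 20 min

4 h 20 min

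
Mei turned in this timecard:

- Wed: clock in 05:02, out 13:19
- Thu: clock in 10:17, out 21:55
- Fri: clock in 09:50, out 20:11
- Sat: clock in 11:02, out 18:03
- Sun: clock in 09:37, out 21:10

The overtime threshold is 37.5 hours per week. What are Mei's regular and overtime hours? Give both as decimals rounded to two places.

Wed: 05:02–13:19 = 8 h 17 min
Thu: 10:17–21:55 = 11 h 38 min
Fri: 09:50–20:11 = 10 h 21 min
Sat: 11:02–18:03 = 7 h 1 min
Sun: 09:37–21:10 = 11 h 33 min
Total worked: 48 h 50 min = 48.83 h.
Threshold 37.5 h → overtime 11 h 20 min, regular 37 h 30 min.

Regular 37.50 hours, overtime 11.33 hours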